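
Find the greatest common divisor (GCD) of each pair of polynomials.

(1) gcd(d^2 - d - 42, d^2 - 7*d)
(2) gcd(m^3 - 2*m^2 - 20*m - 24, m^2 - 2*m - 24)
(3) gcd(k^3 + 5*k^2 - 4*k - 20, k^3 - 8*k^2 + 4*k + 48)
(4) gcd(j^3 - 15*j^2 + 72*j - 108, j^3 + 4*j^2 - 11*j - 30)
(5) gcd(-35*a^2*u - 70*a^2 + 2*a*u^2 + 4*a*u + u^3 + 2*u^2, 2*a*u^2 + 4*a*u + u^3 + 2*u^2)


(1) = gcd((d - 7)*(d + 6), d*(d - 7)) = d - 7
(2) = m - 6
(3) = k + 2
(4) = gcd((j - 6)^2*(j - 3), (j - 3)*(j + 2)*(j + 5)) = j - 3
(5) = u + 2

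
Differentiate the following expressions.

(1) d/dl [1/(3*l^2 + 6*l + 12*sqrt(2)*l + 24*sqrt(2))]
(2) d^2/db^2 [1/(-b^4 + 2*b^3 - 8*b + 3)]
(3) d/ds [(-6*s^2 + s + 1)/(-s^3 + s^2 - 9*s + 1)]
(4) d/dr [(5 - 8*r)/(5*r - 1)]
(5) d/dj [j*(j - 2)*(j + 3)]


(1) = 2*(-l - 2*sqrt(2) - 1)/(3*(l^2 + 2*l + 4*sqrt(2)*l + 8*sqrt(2))^2)
(2) = 4*(3*b*(b - 1)*(b^4 - 2*b^3 + 8*b - 3) - 2*(2*b^3 - 3*b^2 + 4)^2)/(b^4 - 2*b^3 + 8*b - 3)^3
(3) = ((12*s - 1)*(s^3 - s^2 + 9*s - 1) + (-6*s^2 + s + 1)*(3*s^2 - 2*s + 9))/(s^3 - s^2 + 9*s - 1)^2
(4) = -17/(5*r - 1)^2
(5) = 3*j^2 + 2*j - 6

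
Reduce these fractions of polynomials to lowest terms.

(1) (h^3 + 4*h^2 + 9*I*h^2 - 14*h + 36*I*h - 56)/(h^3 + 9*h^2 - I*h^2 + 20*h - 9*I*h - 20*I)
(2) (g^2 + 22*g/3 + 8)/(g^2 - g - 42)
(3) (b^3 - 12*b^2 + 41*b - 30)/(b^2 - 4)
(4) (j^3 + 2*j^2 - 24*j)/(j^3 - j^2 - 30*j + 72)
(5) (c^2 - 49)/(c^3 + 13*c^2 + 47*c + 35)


(1) = (h^2 + 9*I*h - 14)/(h^2 + h*(5 - I) - 5*I)
(2) = (3*g + 4)/(3*g - 21)
(3) = (b^3 - 12*b^2 + 41*b - 30)/(b^2 - 4)
(4) = j/(j - 3)
(5) = (c - 7)/(c^2 + 6*c + 5)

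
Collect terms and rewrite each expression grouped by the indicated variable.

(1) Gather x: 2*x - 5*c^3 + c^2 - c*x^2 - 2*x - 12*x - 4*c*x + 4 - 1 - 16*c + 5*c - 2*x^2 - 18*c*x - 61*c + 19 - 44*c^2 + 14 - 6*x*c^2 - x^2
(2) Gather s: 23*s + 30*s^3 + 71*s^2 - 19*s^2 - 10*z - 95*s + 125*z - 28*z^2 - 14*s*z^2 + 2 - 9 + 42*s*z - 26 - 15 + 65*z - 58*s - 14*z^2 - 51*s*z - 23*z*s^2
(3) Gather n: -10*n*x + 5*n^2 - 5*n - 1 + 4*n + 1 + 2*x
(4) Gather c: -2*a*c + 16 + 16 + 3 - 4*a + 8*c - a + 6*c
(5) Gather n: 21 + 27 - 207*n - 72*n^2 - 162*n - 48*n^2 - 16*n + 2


(1) = -5*c^3 - 43*c^2 - 72*c + x^2*(-c - 3) + x*(-6*c^2 - 22*c - 12) + 36
(2) = 30*s^3 + s^2*(52 - 23*z) + s*(-14*z^2 - 9*z - 130) - 42*z^2 + 180*z - 48
(3) = 5*n^2 + n*(-10*x - 1) + 2*x
(4) = -5*a + c*(14 - 2*a) + 35
(5) = -120*n^2 - 385*n + 50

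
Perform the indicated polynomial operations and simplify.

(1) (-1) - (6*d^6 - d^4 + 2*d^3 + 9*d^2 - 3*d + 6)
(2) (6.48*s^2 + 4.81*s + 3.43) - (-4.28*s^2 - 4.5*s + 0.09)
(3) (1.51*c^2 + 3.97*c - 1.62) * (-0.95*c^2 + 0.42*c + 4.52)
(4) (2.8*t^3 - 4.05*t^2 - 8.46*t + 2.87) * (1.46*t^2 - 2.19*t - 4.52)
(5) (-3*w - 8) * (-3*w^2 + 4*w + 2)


(1) = -6*d^6 + d^4 - 2*d^3 - 9*d^2 + 3*d - 7
(2) = 10.76*s^2 + 9.31*s + 3.34
(3) = -1.4345*c^4 - 3.1373*c^3 + 10.0316*c^2 + 17.264*c - 7.3224
(4) = 4.088*t^5 - 12.045*t^4 - 16.1381*t^3 + 41.0236*t^2 + 31.9539*t - 12.9724
(5) = 9*w^3 + 12*w^2 - 38*w - 16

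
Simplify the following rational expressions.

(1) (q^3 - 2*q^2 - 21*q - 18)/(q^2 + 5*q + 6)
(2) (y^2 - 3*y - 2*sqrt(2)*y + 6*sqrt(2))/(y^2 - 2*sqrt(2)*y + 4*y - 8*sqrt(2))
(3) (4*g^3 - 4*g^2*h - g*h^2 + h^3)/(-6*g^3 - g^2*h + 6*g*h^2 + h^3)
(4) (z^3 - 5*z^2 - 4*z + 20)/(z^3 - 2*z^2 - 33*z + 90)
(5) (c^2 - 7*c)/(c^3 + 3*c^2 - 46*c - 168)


(1) = (q^2 - 5*q - 6)/(q + 2)
(2) = (y - 3)/(y + 4)
(3) = (-4*g^2 + h^2)/(6*g^2 + 7*g*h + h^2)
(4) = (z^2 - 4)/(z^2 + 3*z - 18)
(5) = c/(c^2 + 10*c + 24)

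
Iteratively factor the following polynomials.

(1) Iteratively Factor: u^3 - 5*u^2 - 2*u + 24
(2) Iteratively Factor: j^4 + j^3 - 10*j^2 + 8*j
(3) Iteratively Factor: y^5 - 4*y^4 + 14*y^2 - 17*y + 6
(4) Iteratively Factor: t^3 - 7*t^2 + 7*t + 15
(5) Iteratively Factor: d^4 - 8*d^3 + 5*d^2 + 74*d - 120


(1) = (u - 4)*(u^2 - u - 6) = (u - 4)*(u - 3)*(u + 2)
(2) = (j)*(j^3 + j^2 - 10*j + 8) = j*(j + 4)*(j^2 - 3*j + 2) = j*(j - 2)*(j + 4)*(j - 1)
(3) = (y - 3)*(y^4 - y^3 - 3*y^2 + 5*y - 2) = (y - 3)*(y - 1)*(y^3 - 3*y + 2) = (y - 3)*(y - 1)^2*(y^2 + y - 2) = (y - 3)*(y - 1)^3*(y + 2)
(4) = (t - 3)*(t^2 - 4*t - 5) = (t - 3)*(t + 1)*(t - 5)
(5) = (d + 3)*(d^3 - 11*d^2 + 38*d - 40) = (d - 5)*(d + 3)*(d^2 - 6*d + 8) = (d - 5)*(d - 4)*(d + 3)*(d - 2)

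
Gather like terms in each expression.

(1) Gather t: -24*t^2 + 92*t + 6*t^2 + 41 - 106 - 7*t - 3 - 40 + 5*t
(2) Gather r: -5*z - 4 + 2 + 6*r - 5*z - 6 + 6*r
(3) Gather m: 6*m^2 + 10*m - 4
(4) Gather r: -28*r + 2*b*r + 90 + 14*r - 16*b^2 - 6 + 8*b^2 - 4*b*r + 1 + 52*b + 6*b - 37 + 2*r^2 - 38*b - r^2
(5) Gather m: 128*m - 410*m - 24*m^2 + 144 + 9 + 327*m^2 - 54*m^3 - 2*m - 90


(1) = -18*t^2 + 90*t - 108
(2) = 12*r - 10*z - 8
(3) = 6*m^2 + 10*m - 4
(4) = -8*b^2 + 20*b + r^2 + r*(-2*b - 14) + 48
(5) = -54*m^3 + 303*m^2 - 284*m + 63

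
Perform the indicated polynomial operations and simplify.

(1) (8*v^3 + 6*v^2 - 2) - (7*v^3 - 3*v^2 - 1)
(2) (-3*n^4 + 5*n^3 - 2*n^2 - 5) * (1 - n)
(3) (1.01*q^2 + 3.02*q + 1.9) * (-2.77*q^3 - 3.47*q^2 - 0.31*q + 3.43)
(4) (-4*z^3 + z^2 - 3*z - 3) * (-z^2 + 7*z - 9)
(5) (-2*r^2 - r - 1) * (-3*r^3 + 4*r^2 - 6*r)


(1) = v^3 + 9*v^2 - 1
(2) = 3*n^5 - 8*n^4 + 7*n^3 - 2*n^2 + 5*n - 5
(3) = -2.7977*q^5 - 11.8701*q^4 - 16.0555*q^3 - 4.0649*q^2 + 9.7696*q + 6.517
(4) = 4*z^5 - 29*z^4 + 46*z^3 - 27*z^2 + 6*z + 27
(5) = 6*r^5 - 5*r^4 + 11*r^3 + 2*r^2 + 6*r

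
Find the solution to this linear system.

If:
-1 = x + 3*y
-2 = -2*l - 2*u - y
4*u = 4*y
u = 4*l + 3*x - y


Then:
l = 31/34
u = 1/17
x = -20/17
y = 1/17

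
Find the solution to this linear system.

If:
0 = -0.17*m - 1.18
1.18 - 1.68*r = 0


Then:
m = -6.94
r = 0.70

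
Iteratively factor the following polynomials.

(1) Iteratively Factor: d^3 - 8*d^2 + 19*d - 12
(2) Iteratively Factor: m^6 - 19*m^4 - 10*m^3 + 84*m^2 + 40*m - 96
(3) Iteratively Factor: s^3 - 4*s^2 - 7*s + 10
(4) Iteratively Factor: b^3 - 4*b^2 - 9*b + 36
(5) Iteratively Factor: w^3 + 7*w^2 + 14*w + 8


(1) = (d - 4)*(d^2 - 4*d + 3) = (d - 4)*(d - 3)*(d - 1)
(2) = (m - 1)*(m^5 + m^4 - 18*m^3 - 28*m^2 + 56*m + 96) = (m - 1)*(m + 2)*(m^4 - m^3 - 16*m^2 + 4*m + 48) = (m - 1)*(m + 2)^2*(m^3 - 3*m^2 - 10*m + 24) = (m - 2)*(m - 1)*(m + 2)^2*(m^2 - m - 12) = (m - 2)*(m - 1)*(m + 2)^2*(m + 3)*(m - 4)
(3) = (s - 5)*(s^2 + s - 2) = (s - 5)*(s + 2)*(s - 1)
(4) = (b - 3)*(b^2 - b - 12) = (b - 4)*(b - 3)*(b + 3)
(5) = (w + 2)*(w^2 + 5*w + 4) = (w + 2)*(w + 4)*(w + 1)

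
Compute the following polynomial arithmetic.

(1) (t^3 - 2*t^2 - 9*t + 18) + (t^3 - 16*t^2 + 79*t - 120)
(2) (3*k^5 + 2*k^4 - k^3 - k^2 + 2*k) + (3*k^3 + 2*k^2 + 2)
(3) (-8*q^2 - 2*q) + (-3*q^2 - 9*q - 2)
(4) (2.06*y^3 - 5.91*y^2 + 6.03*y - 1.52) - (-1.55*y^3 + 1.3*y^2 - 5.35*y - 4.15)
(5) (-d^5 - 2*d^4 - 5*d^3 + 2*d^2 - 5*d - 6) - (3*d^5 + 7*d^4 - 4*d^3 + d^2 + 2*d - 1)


(1) = 2*t^3 - 18*t^2 + 70*t - 102
(2) = 3*k^5 + 2*k^4 + 2*k^3 + k^2 + 2*k + 2
(3) = -11*q^2 - 11*q - 2
(4) = 3.61*y^3 - 7.21*y^2 + 11.38*y + 2.63
(5) = -4*d^5 - 9*d^4 - d^3 + d^2 - 7*d - 5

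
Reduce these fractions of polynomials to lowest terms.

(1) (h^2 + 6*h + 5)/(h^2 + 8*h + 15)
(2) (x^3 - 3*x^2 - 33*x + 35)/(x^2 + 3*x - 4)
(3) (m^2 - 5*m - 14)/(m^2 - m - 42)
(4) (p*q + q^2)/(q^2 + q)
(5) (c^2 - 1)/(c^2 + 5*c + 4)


(1) = (h + 1)/(h + 3)
(2) = (x^2 - 2*x - 35)/(x + 4)
(3) = (m + 2)/(m + 6)
(4) = (p + q)/(q + 1)
(5) = (c - 1)/(c + 4)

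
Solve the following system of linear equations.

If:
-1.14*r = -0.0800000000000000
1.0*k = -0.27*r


Then:
k = -0.02
r = 0.07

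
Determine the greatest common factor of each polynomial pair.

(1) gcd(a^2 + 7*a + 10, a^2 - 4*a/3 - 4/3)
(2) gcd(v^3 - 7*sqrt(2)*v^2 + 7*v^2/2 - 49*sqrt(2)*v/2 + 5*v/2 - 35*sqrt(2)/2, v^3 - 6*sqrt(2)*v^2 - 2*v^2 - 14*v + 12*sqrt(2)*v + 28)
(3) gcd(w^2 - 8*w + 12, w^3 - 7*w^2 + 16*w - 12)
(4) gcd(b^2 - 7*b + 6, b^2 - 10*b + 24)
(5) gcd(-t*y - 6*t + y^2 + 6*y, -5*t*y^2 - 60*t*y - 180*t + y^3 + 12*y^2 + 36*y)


(1) = 1
(2) = gcd((v + 1)*(v + 5/2)*(v - 7*sqrt(2)), (v - 2)*(v - 7*sqrt(2))*(v + sqrt(2))) = v - 7*sqrt(2)
(3) = w - 2
(4) = b - 6
(5) = gcd((-t + y)*(y + 6), (-5*t + y)*(y + 6)^2) = y + 6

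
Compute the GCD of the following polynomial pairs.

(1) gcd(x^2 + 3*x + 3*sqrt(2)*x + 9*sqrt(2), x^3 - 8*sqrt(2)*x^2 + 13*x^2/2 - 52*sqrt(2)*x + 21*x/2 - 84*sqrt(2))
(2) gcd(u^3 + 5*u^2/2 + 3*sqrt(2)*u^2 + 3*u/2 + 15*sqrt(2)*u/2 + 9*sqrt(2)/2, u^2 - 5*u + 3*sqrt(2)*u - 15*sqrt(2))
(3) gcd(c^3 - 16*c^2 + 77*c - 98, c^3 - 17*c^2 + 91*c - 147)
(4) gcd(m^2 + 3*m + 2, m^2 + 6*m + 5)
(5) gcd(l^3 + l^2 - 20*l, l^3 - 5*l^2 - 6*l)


(1) = gcd((x + 3)*(x + 3*sqrt(2)), (x + 3)*(x + 7/2)*(x - 8*sqrt(2))) = x + 3
(2) = u + 3*sqrt(2)
(3) = gcd((c - 7)^2*(c - 2), (c - 7)^2*(c - 3)) = c^2 - 14*c + 49
(4) = gcd((m + 1)*(m + 2), (m + 1)*(m + 5)) = m + 1
(5) = l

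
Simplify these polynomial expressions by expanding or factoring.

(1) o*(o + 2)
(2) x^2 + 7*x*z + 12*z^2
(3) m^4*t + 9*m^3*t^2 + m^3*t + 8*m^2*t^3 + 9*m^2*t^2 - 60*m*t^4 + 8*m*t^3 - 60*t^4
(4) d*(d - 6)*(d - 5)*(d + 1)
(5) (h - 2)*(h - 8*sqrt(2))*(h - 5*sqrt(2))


(1) = o^2 + 2*o
(2) = (x + 3*z)*(x + 4*z)
(3) = (m - 2*t)*(m + 5*t)*(m + 6*t)*(m*t + t)
(4) = d^4 - 10*d^3 + 19*d^2 + 30*d
(5) = h^3 - 13*sqrt(2)*h^2 - 2*h^2 + 26*sqrt(2)*h + 80*h - 160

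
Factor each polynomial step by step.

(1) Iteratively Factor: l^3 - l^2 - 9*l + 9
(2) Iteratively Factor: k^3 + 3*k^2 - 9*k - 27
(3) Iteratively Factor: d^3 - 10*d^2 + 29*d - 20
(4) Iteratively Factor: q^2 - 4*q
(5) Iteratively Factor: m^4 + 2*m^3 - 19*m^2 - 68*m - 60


(1) = (l + 3)*(l^2 - 4*l + 3) = (l - 1)*(l + 3)*(l - 3)
(2) = (k - 3)*(k^2 + 6*k + 9) = (k - 3)*(k + 3)*(k + 3)
(3) = (d - 4)*(d^2 - 6*d + 5) = (d - 4)*(d - 1)*(d - 5)
(4) = (q)*(q - 4)
(5) = (m - 5)*(m^3 + 7*m^2 + 16*m + 12) = (m - 5)*(m + 2)*(m^2 + 5*m + 6) = (m - 5)*(m + 2)*(m + 3)*(m + 2)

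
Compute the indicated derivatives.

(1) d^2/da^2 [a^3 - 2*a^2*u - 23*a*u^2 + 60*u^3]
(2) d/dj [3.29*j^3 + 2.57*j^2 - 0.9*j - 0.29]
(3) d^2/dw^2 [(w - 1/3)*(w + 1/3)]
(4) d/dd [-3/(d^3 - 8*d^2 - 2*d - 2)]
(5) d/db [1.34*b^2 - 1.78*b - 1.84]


(1) = 6*a - 4*u
(2) = 9.87*j^2 + 5.14*j - 0.9
(3) = 2
(4) = 3*(3*d^2 - 16*d - 2)/(-d^3 + 8*d^2 + 2*d + 2)^2
(5) = 2.68*b - 1.78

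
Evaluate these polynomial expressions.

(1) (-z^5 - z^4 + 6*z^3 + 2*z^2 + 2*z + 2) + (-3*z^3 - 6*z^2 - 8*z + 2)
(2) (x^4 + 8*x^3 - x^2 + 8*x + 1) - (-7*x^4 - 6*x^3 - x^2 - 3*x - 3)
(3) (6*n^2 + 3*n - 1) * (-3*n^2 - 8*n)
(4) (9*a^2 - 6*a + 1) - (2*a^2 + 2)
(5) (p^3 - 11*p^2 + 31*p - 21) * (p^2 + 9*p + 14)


(1) = -z^5 - z^4 + 3*z^3 - 4*z^2 - 6*z + 4
(2) = 8*x^4 + 14*x^3 + 11*x + 4
(3) = -18*n^4 - 57*n^3 - 21*n^2 + 8*n
(4) = 7*a^2 - 6*a - 1
(5) = p^5 - 2*p^4 - 54*p^3 + 104*p^2 + 245*p - 294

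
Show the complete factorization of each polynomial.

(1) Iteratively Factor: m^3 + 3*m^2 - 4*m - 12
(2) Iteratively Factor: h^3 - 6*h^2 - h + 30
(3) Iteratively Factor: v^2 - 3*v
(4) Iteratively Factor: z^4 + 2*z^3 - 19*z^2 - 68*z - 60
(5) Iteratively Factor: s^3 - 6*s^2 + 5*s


(1) = (m - 2)*(m^2 + 5*m + 6) = (m - 2)*(m + 2)*(m + 3)
(2) = (h + 2)*(h^2 - 8*h + 15) = (h - 3)*(h + 2)*(h - 5)
(3) = (v - 3)*(v)
(4) = (z + 2)*(z^3 - 19*z - 30) = (z + 2)*(z + 3)*(z^2 - 3*z - 10) = (z - 5)*(z + 2)*(z + 3)*(z + 2)
(5) = (s - 1)*(s^2 - 5*s) = (s - 5)*(s - 1)*(s)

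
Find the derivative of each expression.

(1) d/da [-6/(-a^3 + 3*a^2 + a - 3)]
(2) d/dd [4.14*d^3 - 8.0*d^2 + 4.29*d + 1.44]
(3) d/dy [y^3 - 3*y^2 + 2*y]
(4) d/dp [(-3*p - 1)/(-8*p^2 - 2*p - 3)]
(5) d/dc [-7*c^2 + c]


(1) = 6*(-3*a^2 + 6*a + 1)/(a^3 - 3*a^2 - a + 3)^2
(2) = 12.42*d^2 - 16.0*d + 4.29
(3) = 3*y^2 - 6*y + 2
(4) = (-24*p^2 - 16*p + 7)/(64*p^4 + 32*p^3 + 52*p^2 + 12*p + 9)
(5) = 1 - 14*c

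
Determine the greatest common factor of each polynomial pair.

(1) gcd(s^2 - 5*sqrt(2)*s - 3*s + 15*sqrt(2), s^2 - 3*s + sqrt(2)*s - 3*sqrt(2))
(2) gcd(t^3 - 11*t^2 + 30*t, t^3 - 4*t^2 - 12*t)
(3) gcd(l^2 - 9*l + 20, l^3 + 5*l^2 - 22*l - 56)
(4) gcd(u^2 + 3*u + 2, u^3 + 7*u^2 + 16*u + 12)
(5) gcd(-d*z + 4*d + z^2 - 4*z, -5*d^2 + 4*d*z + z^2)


(1) = s - 3
(2) = gcd(t*(t - 6)*(t - 5), t*(t - 6)*(t + 2)) = t^2 - 6*t
(3) = l - 4
(4) = u + 2
(5) = -d + z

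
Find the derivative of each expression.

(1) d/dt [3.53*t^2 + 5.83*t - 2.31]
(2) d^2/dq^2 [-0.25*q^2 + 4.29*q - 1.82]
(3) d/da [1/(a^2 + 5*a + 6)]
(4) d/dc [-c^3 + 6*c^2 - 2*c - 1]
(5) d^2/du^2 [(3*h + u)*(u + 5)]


(1) = 7.06*t + 5.83
(2) = -0.500000000000000
(3) = (-2*a - 5)/(a^2 + 5*a + 6)^2
(4) = -3*c^2 + 12*c - 2
(5) = 2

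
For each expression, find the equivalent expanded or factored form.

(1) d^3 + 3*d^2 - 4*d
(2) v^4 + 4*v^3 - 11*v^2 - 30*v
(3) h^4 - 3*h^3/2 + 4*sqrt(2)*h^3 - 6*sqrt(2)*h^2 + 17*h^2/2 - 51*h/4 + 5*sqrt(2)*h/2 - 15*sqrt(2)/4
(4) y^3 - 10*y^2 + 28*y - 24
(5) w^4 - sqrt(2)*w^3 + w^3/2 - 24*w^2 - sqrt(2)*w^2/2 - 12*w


(1) = d*(d - 1)*(d + 4)
(2) = v*(v - 3)*(v + 2)*(v + 5)
(3) = (h - 3/2)*(h + sqrt(2)/2)*(h + sqrt(2))*(h + 5*sqrt(2)/2)
(4) = (y - 6)*(y - 2)^2
(5) = w*(w + 1/2)*(w - 4*sqrt(2))*(w + 3*sqrt(2))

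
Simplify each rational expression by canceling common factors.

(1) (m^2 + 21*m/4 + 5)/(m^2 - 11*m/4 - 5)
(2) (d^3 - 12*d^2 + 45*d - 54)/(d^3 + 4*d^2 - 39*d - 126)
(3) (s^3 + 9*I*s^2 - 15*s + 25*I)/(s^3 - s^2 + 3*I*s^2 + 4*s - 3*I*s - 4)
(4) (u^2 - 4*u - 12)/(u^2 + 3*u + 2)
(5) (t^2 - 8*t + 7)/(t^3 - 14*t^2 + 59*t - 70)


(1) = (m + 4)/(m - 4)
(2) = (d^2 - 6*d + 9)/(d^2 + 10*d + 21)
(3) = (s^2 + 10*I*s - 25)/(s^2 + s*(-1 + 4*I) - 4*I)
(4) = (u - 6)/(u + 1)
(5) = (t - 1)/(t^2 - 7*t + 10)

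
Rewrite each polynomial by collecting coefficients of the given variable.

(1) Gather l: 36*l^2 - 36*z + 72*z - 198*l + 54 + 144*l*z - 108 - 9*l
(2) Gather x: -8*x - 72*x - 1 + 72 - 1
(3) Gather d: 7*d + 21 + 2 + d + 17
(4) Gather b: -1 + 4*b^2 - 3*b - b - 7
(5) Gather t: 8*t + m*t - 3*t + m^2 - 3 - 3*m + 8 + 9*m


(1) = 36*l^2 + l*(144*z - 207) + 36*z - 54
(2) = 70 - 80*x
(3) = 8*d + 40
(4) = 4*b^2 - 4*b - 8
(5) = m^2 + 6*m + t*(m + 5) + 5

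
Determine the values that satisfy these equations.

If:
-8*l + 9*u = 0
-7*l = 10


Then:
l = -10/7
u = -80/63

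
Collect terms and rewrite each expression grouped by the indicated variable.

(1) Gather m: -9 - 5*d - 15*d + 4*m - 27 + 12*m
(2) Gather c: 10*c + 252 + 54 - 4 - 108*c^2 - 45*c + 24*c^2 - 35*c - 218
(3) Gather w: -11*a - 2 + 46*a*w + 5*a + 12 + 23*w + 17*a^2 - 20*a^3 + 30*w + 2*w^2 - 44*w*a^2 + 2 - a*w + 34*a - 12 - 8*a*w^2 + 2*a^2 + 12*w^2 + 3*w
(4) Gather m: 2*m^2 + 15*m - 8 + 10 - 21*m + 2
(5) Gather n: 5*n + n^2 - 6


(1) = -20*d + 16*m - 36
(2) = -84*c^2 - 70*c + 84
(3) = -20*a^3 + 19*a^2 + 28*a + w^2*(14 - 8*a) + w*(-44*a^2 + 45*a + 56)
(4) = 2*m^2 - 6*m + 4
(5) = n^2 + 5*n - 6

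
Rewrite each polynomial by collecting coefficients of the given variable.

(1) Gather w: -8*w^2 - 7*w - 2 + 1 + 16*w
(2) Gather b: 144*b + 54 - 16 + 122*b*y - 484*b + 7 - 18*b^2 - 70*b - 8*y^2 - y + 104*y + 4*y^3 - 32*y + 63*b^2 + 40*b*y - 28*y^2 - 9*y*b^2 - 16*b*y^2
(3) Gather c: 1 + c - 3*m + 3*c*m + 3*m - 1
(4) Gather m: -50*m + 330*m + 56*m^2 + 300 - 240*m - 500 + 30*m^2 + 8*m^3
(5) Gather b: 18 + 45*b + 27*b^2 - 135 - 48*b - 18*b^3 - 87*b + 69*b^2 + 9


(1) = -8*w^2 + 9*w - 1
(2) = b^2*(45 - 9*y) + b*(-16*y^2 + 162*y - 410) + 4*y^3 - 36*y^2 + 71*y + 45
(3) = c*(3*m + 1)
(4) = 8*m^3 + 86*m^2 + 40*m - 200
(5) = -18*b^3 + 96*b^2 - 90*b - 108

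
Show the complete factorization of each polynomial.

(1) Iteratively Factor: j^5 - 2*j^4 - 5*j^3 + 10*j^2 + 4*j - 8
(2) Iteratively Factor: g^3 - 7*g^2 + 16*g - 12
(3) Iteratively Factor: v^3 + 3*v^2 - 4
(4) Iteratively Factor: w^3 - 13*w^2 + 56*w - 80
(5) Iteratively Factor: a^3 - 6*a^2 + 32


(1) = (j - 2)*(j^4 - 5*j^2 + 4) = (j - 2)*(j + 2)*(j^3 - 2*j^2 - j + 2) = (j - 2)*(j - 1)*(j + 2)*(j^2 - j - 2) = (j - 2)^2*(j - 1)*(j + 2)*(j + 1)
(2) = (g - 2)*(g^2 - 5*g + 6) = (g - 3)*(g - 2)*(g - 2)
(3) = (v + 2)*(v^2 + v - 2) = (v - 1)*(v + 2)*(v + 2)
(4) = (w - 4)*(w^2 - 9*w + 20) = (w - 5)*(w - 4)*(w - 4)
(5) = (a - 4)*(a^2 - 2*a - 8) = (a - 4)^2*(a + 2)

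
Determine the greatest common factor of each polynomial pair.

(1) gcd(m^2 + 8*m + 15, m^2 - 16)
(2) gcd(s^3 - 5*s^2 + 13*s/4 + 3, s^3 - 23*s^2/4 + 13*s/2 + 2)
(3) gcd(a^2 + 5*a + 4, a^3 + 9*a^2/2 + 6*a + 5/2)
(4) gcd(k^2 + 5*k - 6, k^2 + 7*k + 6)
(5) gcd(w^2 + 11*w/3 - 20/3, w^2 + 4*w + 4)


(1) = gcd((m + 3)*(m + 5), (m - 4)*(m + 4)) = 1
(2) = gcd((s - 4)*(s - 3/2)*(s + 1/2), (s - 4)*(s - 2)*(s + 1/4)) = s - 4
(3) = gcd((a + 1)*(a + 4), (a + 1)^2*(a + 5/2)) = a + 1
(4) = gcd((k - 1)*(k + 6), (k + 1)*(k + 6)) = k + 6
(5) = gcd((w - 4/3)*(w + 5), (w + 2)^2) = 1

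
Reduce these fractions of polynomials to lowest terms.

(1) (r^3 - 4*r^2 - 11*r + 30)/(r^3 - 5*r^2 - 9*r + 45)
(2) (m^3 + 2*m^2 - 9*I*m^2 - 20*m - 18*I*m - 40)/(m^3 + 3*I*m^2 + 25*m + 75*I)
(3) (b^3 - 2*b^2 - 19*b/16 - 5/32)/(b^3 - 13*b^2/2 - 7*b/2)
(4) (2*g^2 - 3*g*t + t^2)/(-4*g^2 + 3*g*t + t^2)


(1) = (r - 2)/(r - 3)
(2) = (m^2 + m*(2 - 4*I) - 8*I)/(m^2 + 8*I*m - 15)
(3) = (32*b^3 - 64*b^2 - 38*b - 5)/(32*b^3 - 208*b^2 - 112*b)
(4) = (-2*g + t)/(4*g + t)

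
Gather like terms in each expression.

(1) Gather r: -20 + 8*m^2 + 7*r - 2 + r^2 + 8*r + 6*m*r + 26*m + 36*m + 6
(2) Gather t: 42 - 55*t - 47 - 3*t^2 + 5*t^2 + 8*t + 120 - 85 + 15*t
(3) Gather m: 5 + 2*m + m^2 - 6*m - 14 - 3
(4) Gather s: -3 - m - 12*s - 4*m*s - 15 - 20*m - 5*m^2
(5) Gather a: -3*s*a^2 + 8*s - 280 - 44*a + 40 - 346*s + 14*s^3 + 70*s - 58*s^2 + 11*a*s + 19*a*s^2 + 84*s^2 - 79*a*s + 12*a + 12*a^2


(1) = 8*m^2 + 62*m + r^2 + r*(6*m + 15) - 16
(2) = 2*t^2 - 32*t + 30
(3) = m^2 - 4*m - 12
(4) = -5*m^2 - 21*m + s*(-4*m - 12) - 18
(5) = a^2*(12 - 3*s) + a*(19*s^2 - 68*s - 32) + 14*s^3 + 26*s^2 - 268*s - 240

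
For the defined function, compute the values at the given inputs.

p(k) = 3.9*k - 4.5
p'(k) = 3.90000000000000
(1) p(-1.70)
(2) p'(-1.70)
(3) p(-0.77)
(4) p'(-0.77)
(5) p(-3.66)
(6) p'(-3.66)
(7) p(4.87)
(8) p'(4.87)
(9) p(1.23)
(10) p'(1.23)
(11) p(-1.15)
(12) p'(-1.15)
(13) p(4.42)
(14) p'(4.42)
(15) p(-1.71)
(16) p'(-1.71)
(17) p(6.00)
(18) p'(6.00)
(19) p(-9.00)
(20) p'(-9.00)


(1) = -11.13
(2) = 3.90
(3) = -7.50
(4) = 3.90
(5) = -18.77
(6) = 3.90
(7) = 14.49
(8) = 3.90
(9) = 0.30
(10) = 3.90
(11) = -8.98
(12) = 3.90
(13) = 12.74
(14) = 3.90
(15) = -11.17
(16) = 3.90
(17) = 18.90
(18) = 3.90
(19) = -39.60
(20) = 3.90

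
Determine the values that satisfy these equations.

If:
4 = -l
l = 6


Then:
No Solution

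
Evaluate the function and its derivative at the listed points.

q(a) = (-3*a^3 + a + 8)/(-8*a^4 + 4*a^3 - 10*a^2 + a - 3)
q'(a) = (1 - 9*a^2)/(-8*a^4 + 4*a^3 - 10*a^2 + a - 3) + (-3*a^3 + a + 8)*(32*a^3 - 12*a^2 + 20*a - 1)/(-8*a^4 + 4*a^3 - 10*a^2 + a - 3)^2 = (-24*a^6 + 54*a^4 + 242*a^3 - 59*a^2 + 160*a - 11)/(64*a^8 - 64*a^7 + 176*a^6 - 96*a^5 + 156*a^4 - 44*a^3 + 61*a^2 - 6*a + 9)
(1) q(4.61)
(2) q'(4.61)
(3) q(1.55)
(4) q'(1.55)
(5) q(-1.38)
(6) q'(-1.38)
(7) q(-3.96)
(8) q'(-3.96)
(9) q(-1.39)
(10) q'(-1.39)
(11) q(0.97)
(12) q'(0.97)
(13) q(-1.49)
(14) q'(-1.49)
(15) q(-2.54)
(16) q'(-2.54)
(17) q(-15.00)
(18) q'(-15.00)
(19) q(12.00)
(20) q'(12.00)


(1) = 0.08
(2) = -0.02
(3) = 0.03
(4) = 0.30
(5) = -0.23
(6) = -0.24
(7) = -0.08
(8) = -0.02
(9) = -0.23
(10) = -0.23
(11) = -0.42
(12) = 1.53
(13) = -0.21
(14) = -0.19
(15) = -0.12
(16) = -0.04
(17) = -0.02
(18) = -0.00
(19) = 0.03
(20) = -0.00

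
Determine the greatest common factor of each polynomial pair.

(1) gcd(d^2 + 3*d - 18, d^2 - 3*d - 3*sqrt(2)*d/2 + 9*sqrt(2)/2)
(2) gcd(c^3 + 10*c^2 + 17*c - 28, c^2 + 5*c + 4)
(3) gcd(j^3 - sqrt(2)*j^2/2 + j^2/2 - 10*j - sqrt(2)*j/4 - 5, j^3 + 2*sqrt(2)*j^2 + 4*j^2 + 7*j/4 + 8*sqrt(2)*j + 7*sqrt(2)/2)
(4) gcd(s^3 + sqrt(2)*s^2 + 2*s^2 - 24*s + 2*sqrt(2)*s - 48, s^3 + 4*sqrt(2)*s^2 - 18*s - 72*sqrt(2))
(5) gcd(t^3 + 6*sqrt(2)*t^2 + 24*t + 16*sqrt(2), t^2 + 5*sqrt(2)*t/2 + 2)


(1) = d - 3
(2) = c + 4
(3) = gcd((j + 1/2)*(j - 5*sqrt(2)/2)*(j + 2*sqrt(2)), (j + 1/2)*(j + 7/2)*(j + 2*sqrt(2))) = j^2 + j*(1/2 + 2*sqrt(2)) + sqrt(2)
(4) = gcd((s + 2)*(s - 3*sqrt(2))*(s + 4*sqrt(2)), (s - 3*sqrt(2))*(s + 3*sqrt(2))*(s + 4*sqrt(2))) = s^2 + sqrt(2)*s - 24
(5) = t + 2*sqrt(2)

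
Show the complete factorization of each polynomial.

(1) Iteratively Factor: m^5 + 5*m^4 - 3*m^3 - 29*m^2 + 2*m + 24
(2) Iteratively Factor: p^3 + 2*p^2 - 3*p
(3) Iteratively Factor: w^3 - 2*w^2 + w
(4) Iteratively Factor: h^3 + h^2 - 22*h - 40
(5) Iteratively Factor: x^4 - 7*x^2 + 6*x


(1) = (m - 1)*(m^4 + 6*m^3 + 3*m^2 - 26*m - 24) = (m - 1)*(m + 1)*(m^3 + 5*m^2 - 2*m - 24) = (m - 1)*(m + 1)*(m + 3)*(m^2 + 2*m - 8) = (m - 1)*(m + 1)*(m + 3)*(m + 4)*(m - 2)
(2) = (p)*(p^2 + 2*p - 3) = p*(p + 3)*(p - 1)
(3) = (w - 1)*(w^2 - w) = (w - 1)^2*(w)
(4) = (h - 5)*(h^2 + 6*h + 8) = (h - 5)*(h + 2)*(h + 4)
(5) = (x)*(x^3 - 7*x + 6) = x*(x - 2)*(x^2 + 2*x - 3) = x*(x - 2)*(x - 1)*(x + 3)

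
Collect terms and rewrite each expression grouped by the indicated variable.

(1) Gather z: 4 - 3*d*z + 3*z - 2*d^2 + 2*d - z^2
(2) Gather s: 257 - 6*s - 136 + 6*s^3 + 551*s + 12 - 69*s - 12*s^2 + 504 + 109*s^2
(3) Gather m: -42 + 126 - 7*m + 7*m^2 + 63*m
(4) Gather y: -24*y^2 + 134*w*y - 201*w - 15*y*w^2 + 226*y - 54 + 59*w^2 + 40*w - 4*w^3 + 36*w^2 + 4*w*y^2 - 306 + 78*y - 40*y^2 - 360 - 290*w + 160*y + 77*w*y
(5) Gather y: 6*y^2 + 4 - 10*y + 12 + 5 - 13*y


(1) = -2*d^2 + 2*d - z^2 + z*(3 - 3*d) + 4
(2) = 6*s^3 + 97*s^2 + 476*s + 637
(3) = 7*m^2 + 56*m + 84
(4) = -4*w^3 + 95*w^2 - 451*w + y^2*(4*w - 64) + y*(-15*w^2 + 211*w + 464) - 720
(5) = 6*y^2 - 23*y + 21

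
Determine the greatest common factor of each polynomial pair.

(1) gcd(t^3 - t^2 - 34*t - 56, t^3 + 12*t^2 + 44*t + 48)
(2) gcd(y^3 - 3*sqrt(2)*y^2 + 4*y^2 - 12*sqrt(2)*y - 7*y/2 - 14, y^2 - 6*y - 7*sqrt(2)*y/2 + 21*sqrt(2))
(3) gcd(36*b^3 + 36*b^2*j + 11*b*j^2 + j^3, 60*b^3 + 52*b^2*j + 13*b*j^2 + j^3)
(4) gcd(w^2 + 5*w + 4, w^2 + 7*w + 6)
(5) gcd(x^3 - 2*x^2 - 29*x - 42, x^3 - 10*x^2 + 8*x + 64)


(1) = t^2 + 6*t + 8
(2) = y - 7*sqrt(2)/2
(3) = 12*b^2 + 8*b*j + j^2
(4) = w + 1
(5) = x + 2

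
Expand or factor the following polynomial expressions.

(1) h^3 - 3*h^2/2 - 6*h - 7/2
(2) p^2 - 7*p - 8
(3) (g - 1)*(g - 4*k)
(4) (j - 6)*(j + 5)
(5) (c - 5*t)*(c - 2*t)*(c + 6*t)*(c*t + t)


(1) = (h - 7/2)*(h + 1)^2
(2) = (p - 8)*(p + 1)
(3) = g^2 - 4*g*k - g + 4*k
(4) = j^2 - j - 30
(5) = c^4*t - c^3*t^2 + c^3*t - 32*c^2*t^3 - c^2*t^2 + 60*c*t^4 - 32*c*t^3 + 60*t^4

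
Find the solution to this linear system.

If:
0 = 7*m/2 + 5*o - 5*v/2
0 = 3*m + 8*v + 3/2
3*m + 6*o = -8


Then:
m = 595/186
o = -1091/372
v = -43/31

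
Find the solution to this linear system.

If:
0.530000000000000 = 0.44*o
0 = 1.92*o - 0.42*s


Then:
o = 1.20
s = 5.51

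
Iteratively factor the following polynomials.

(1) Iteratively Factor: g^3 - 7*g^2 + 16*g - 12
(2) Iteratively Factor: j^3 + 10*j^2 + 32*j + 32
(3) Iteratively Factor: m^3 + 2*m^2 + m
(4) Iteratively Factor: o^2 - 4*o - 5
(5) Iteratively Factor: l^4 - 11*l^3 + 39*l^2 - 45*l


(1) = (g - 2)*(g^2 - 5*g + 6) = (g - 3)*(g - 2)*(g - 2)
(2) = (j + 4)*(j^2 + 6*j + 8) = (j + 4)^2*(j + 2)
(3) = (m + 1)*(m^2 + m) = (m + 1)^2*(m)
(4) = (o + 1)*(o - 5)
(5) = (l)*(l^3 - 11*l^2 + 39*l - 45) = l*(l - 5)*(l^2 - 6*l + 9) = l*(l - 5)*(l - 3)*(l - 3)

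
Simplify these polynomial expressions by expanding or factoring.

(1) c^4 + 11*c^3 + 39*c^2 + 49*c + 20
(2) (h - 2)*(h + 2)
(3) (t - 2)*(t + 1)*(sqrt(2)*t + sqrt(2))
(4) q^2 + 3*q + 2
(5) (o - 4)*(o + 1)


(1) = (c + 1)^2*(c + 4)*(c + 5)
(2) = h^2 - 4
(3) = sqrt(2)*t^3 - 3*sqrt(2)*t - 2*sqrt(2)
(4) = (q + 1)*(q + 2)
(5) = o^2 - 3*o - 4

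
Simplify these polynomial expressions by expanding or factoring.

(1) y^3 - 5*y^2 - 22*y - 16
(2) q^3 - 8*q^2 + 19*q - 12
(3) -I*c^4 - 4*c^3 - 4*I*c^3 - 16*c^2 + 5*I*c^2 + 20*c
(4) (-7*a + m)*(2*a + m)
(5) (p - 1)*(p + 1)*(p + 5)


(1) = (y - 8)*(y + 1)*(y + 2)
(2) = (q - 4)*(q - 3)*(q - 1)
(3) = c*(c + 5)*(c - 4*I)*(-I*c + I)
(4) = -14*a^2 - 5*a*m + m^2
(5) = p^3 + 5*p^2 - p - 5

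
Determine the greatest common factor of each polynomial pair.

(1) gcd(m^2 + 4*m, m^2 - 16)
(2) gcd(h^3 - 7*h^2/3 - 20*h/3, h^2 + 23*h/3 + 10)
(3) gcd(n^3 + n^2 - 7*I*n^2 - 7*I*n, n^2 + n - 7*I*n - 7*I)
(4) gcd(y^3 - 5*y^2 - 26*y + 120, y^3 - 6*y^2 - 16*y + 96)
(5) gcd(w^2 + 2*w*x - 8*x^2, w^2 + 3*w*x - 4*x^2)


(1) = gcd(m*(m + 4), (m - 4)*(m + 4)) = m + 4
(2) = gcd(h*(h - 4)*(h + 5/3), (h + 5/3)*(h + 6)) = h + 5/3
(3) = gcd(n*(n + 1)*(n - 7*I), (n + 1)*(n - 7*I)) = n^2 + n*(1 - 7*I) - 7*I
(4) = gcd((y - 6)*(y - 4)*(y + 5), (y - 6)*(y - 4)*(y + 4)) = y^2 - 10*y + 24
(5) = w + 4*x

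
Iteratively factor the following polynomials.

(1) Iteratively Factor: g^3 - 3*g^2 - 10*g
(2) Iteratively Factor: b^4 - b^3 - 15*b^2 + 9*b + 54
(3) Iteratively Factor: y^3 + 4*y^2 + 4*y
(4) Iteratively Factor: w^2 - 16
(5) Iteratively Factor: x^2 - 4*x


(1) = (g)*(g^2 - 3*g - 10) = g*(g + 2)*(g - 5)
(2) = (b - 3)*(b^3 + 2*b^2 - 9*b - 18) = (b - 3)*(b + 2)*(b^2 - 9) = (b - 3)^2*(b + 2)*(b + 3)
(3) = (y + 2)*(y^2 + 2*y) = y*(y + 2)*(y + 2)
(4) = (w + 4)*(w - 4)
(5) = (x - 4)*(x)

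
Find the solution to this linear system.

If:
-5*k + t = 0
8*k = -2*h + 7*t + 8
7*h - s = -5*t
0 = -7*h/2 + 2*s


Then:
h = 800/767
k = -168/767
s = 1400/767
t = -840/767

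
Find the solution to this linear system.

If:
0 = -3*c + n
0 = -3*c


Then:
c = 0
n = 0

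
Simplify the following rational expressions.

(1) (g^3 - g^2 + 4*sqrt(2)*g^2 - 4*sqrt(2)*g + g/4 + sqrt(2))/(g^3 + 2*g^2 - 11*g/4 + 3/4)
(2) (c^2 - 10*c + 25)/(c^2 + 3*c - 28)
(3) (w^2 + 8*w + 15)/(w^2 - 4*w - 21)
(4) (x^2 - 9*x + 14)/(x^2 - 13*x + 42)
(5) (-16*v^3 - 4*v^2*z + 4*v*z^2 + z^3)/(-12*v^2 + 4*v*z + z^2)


(1) = (16*g + 64*sqrt(2))/(16*g + 48)
(2) = (c^2 - 10*c + 25)/(c^2 + 3*c - 28)
(3) = (w + 5)/(w - 7)
(4) = (x - 2)/(x - 6)
(5) = (8*v^2 + 6*v*z + z^2)/(6*v + z)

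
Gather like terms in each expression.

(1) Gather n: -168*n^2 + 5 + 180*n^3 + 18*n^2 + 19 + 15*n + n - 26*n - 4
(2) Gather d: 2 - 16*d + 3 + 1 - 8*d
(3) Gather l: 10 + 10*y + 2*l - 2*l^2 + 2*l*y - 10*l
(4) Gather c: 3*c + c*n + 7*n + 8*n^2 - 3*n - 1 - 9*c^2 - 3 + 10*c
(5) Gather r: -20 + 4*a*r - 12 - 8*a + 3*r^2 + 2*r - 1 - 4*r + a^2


(1) = 180*n^3 - 150*n^2 - 10*n + 20
(2) = 6 - 24*d
(3) = -2*l^2 + l*(2*y - 8) + 10*y + 10
(4) = -9*c^2 + c*(n + 13) + 8*n^2 + 4*n - 4
(5) = a^2 - 8*a + 3*r^2 + r*(4*a - 2) - 33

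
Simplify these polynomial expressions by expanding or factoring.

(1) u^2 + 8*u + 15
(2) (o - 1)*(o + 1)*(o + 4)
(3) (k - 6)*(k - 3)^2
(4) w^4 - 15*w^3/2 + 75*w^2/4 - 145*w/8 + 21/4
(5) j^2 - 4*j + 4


(1) = (u + 3)*(u + 5)
(2) = o^3 + 4*o^2 - o - 4
(3) = k^3 - 12*k^2 + 45*k - 54
(4) = (w - 7/2)*(w - 2)*(w - 3/2)*(w - 1/2)
(5) = (j - 2)^2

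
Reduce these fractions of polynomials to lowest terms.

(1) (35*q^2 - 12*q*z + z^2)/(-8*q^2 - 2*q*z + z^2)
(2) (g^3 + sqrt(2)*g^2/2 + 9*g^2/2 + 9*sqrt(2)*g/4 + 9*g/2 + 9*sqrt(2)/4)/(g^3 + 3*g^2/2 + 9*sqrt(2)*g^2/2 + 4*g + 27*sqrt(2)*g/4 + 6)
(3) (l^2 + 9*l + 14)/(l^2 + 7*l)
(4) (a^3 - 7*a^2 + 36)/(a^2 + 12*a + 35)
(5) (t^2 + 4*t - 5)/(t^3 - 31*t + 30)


(1) = (35*q^2 - 12*q*z + z^2)/(-8*q^2 - 2*q*z + z^2)
(2) = (16*g + 48)/(16*g + 64*sqrt(2))
(3) = (l + 2)/l
(4) = (a^3 - 7*a^2 + 36)/(a^2 + 12*a + 35)
(5) = (t + 5)/(t^2 + t - 30)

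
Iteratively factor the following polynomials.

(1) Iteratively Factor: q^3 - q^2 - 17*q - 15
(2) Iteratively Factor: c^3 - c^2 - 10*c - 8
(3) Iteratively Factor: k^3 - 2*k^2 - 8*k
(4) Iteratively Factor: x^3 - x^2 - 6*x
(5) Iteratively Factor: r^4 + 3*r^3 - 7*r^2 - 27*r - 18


(1) = (q + 1)*(q^2 - 2*q - 15) = (q + 1)*(q + 3)*(q - 5)
(2) = (c + 2)*(c^2 - 3*c - 4) = (c - 4)*(c + 2)*(c + 1)
(3) = (k + 2)*(k^2 - 4*k) = k*(k + 2)*(k - 4)
(4) = (x - 3)*(x^2 + 2*x) = x*(x - 3)*(x + 2)
(5) = (r + 3)*(r^3 - 7*r - 6) = (r - 3)*(r + 3)*(r^2 + 3*r + 2) = (r - 3)*(r + 1)*(r + 3)*(r + 2)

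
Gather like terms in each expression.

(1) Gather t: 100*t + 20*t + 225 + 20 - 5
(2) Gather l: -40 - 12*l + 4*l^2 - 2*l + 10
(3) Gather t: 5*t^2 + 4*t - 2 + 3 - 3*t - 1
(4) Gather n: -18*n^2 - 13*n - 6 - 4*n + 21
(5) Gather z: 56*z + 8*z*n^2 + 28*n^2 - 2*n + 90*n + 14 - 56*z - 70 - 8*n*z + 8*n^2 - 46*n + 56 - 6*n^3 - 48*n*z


(1) = 120*t + 240
(2) = 4*l^2 - 14*l - 30
(3) = 5*t^2 + t
(4) = -18*n^2 - 17*n + 15
(5) = -6*n^3 + 36*n^2 + 42*n + z*(8*n^2 - 56*n)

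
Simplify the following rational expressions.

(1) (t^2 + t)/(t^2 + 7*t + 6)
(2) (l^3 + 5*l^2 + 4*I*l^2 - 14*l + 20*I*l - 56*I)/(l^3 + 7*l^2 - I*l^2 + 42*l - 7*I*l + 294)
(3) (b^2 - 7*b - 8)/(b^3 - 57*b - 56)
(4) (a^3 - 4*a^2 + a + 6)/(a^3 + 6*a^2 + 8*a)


(1) = t/(t + 6)
(2) = (l^2 + l*(-2 + 4*I) - 8*I)/(l^2 - I*l + 42)
(3) = 1/(b + 7)
(4) = (a^3 - 4*a^2 + a + 6)/(a^3 + 6*a^2 + 8*a)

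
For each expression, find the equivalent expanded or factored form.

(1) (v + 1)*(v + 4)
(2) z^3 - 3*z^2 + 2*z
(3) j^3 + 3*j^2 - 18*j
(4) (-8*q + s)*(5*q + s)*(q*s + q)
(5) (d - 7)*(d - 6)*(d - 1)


(1) = v^2 + 5*v + 4
(2) = z*(z - 2)*(z - 1)
(3) = j*(j - 3)*(j + 6)
(4) = -40*q^3*s - 40*q^3 - 3*q^2*s^2 - 3*q^2*s + q*s^3 + q*s^2
(5) = d^3 - 14*d^2 + 55*d - 42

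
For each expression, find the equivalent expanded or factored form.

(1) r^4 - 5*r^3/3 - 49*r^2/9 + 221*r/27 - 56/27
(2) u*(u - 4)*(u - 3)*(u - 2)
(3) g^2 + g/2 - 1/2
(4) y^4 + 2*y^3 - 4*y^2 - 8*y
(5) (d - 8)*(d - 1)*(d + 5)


(1) = (r - 8/3)*(r - 1)*(r - 1/3)*(r + 7/3)
(2) = u^4 - 9*u^3 + 26*u^2 - 24*u
(3) = (g - 1/2)*(g + 1)
(4) = y*(y - 2)*(y + 2)^2
(5) = d^3 - 4*d^2 - 37*d + 40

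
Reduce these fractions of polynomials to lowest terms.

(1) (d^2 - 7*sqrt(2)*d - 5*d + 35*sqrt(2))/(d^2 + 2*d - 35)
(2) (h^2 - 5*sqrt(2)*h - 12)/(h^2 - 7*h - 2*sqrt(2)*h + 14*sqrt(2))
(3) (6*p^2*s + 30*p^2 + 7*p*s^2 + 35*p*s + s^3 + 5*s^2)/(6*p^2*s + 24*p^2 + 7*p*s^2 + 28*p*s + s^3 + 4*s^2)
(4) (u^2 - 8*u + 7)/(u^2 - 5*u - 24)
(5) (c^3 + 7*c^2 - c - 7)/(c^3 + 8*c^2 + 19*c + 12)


(1) = (d - 7*sqrt(2))/(d + 7)
(2) = (h^2 - 5*sqrt(2)*h - 12)/(h^2 + h*(-7 - 2*sqrt(2)) + 14*sqrt(2))
(3) = (s + 5)/(s + 4)
(4) = (u^2 - 8*u + 7)/(u^2 - 5*u - 24)
(5) = (c^2 + 6*c - 7)/(c^2 + 7*c + 12)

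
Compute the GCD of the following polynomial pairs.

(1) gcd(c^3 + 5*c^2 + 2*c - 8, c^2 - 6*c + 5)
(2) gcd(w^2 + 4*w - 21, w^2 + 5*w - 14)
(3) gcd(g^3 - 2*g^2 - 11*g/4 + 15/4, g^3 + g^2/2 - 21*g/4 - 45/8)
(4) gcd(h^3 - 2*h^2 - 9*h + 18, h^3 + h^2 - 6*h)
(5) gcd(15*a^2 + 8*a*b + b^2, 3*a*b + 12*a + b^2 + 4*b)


(1) = c - 1
(2) = w + 7
(3) = gcd((g - 5/2)*(g - 1)*(g + 3/2), (g - 5/2)*(g + 3/2)^2) = g^2 - g - 15/4
(4) = gcd((h - 3)*(h - 2)*(h + 3), h*(h - 2)*(h + 3)) = h^2 + h - 6
(5) = 3*a + b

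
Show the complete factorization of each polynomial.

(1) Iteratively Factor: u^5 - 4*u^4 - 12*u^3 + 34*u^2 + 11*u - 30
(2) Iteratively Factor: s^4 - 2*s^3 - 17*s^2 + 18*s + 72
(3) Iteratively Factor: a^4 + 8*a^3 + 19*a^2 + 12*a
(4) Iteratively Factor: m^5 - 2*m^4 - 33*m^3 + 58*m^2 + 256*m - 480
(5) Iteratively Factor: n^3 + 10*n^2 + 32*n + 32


(1) = (u - 5)*(u^4 + u^3 - 7*u^2 - u + 6) = (u - 5)*(u - 2)*(u^3 + 3*u^2 - u - 3) = (u - 5)*(u - 2)*(u - 1)*(u^2 + 4*u + 3) = (u - 5)*(u - 2)*(u - 1)*(u + 1)*(u + 3)
(2) = (s + 3)*(s^3 - 5*s^2 - 2*s + 24) = (s - 4)*(s + 3)*(s^2 - s - 6) = (s - 4)*(s - 3)*(s + 3)*(s + 2)
(3) = (a + 3)*(a^3 + 5*a^2 + 4*a) = (a + 1)*(a + 3)*(a^2 + 4*a) = (a + 1)*(a + 3)*(a + 4)*(a)
(4) = (m + 4)*(m^4 - 6*m^3 - 9*m^2 + 94*m - 120) = (m - 5)*(m + 4)*(m^3 - m^2 - 14*m + 24) = (m - 5)*(m - 2)*(m + 4)*(m^2 + m - 12) = (m - 5)*(m - 3)*(m - 2)*(m + 4)*(m + 4)
(5) = (n + 4)*(n^2 + 6*n + 8) = (n + 2)*(n + 4)*(n + 4)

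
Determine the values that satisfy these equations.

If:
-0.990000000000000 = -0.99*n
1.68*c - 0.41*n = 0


Then:
c = 0.24
n = 1.00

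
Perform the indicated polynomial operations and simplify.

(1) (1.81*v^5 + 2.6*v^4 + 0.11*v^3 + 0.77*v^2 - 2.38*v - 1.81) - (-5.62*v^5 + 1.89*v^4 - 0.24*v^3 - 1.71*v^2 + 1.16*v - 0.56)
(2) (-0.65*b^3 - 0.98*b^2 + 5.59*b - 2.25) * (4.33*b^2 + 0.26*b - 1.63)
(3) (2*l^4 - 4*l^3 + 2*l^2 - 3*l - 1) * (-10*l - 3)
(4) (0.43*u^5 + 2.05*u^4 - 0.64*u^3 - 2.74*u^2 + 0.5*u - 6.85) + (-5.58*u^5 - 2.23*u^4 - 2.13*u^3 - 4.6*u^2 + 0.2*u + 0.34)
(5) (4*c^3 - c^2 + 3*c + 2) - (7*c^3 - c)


(1) = 7.43*v^5 + 0.71*v^4 + 0.35*v^3 + 2.48*v^2 - 3.54*v - 1.25
(2) = -2.8145*b^5 - 4.4124*b^4 + 25.0094*b^3 - 6.6917*b^2 - 9.6967*b + 3.6675
(3) = -20*l^5 + 34*l^4 - 8*l^3 + 24*l^2 + 19*l + 3
(4) = -5.15*u^5 - 0.18*u^4 - 2.77*u^3 - 7.34*u^2 + 0.7*u - 6.51
(5) = -3*c^3 - c^2 + 4*c + 2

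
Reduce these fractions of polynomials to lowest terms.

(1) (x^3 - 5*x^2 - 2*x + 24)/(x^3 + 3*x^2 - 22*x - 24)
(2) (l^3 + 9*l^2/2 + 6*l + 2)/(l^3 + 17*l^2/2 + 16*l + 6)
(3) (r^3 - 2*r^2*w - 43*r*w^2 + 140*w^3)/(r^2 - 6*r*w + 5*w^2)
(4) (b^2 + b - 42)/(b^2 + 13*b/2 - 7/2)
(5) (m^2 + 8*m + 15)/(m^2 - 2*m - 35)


(1) = (x^2 - x - 6)/(x^2 + 7*x + 6)
(2) = (l + 2)/(l + 6)
(3) = (r^2 + 3*r*w - 28*w^2)/(r - w)
(4) = (2*b - 12)/(2*b - 1)
(5) = (m + 3)/(m - 7)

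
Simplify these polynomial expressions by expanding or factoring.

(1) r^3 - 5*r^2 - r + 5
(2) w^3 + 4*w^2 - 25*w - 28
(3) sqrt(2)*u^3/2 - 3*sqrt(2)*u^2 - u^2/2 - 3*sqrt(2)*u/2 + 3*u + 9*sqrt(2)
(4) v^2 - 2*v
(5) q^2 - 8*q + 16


(1) = (r - 5)*(r - 1)*(r + 1)
(2) = (w - 4)*(w + 1)*(w + 7)
(3) = (u - 6)*(u - 3*sqrt(2)/2)*(sqrt(2)*u/2 + 1)
(4) = v*(v - 2)
(5) = (q - 4)^2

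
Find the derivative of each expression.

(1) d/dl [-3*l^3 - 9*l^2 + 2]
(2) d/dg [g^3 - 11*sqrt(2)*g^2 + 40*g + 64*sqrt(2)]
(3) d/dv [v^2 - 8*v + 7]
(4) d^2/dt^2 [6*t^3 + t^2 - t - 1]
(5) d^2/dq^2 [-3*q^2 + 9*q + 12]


(1) = 9*l*(-l - 2)
(2) = 3*g^2 - 22*sqrt(2)*g + 40
(3) = 2*v - 8
(4) = 36*t + 2
(5) = -6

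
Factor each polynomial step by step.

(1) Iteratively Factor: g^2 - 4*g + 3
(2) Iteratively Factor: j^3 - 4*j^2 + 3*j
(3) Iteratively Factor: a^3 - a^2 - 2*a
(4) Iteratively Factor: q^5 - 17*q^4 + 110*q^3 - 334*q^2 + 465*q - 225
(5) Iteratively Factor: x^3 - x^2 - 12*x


(1) = (g - 3)*(g - 1)
(2) = (j)*(j^2 - 4*j + 3) = j*(j - 1)*(j - 3)
(3) = (a + 1)*(a^2 - 2*a) = (a - 2)*(a + 1)*(a)
(4) = (q - 5)*(q^4 - 12*q^3 + 50*q^2 - 84*q + 45) = (q - 5)^2*(q^3 - 7*q^2 + 15*q - 9) = (q - 5)^2*(q - 3)*(q^2 - 4*q + 3) = (q - 5)^2*(q - 3)*(q - 1)*(q - 3)
(5) = (x + 3)*(x^2 - 4*x) = (x - 4)*(x + 3)*(x)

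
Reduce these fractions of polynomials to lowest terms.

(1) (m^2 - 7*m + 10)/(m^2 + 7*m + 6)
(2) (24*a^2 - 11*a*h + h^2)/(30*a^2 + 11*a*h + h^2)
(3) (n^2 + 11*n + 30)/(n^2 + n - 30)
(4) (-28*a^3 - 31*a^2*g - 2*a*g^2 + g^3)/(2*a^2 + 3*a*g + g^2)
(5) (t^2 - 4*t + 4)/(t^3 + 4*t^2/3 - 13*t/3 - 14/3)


(1) = (m^2 - 7*m + 10)/(m^2 + 7*m + 6)
(2) = (24*a^2 - 11*a*h + h^2)/(30*a^2 + 11*a*h + h^2)
(3) = (n + 5)/(n - 5)
(4) = (-28*a^2 - 3*a*g + g^2)/(2*a + g)
(5) = (3*t - 6)/(3*t^2 + 10*t + 7)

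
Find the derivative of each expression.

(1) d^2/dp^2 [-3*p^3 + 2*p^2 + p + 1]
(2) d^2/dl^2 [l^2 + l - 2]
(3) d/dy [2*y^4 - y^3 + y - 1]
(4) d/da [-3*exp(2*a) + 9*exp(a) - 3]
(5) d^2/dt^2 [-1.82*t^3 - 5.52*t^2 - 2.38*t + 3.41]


(1) = 4 - 18*p
(2) = 2
(3) = 8*y^3 - 3*y^2 + 1
(4) = (9 - 6*exp(a))*exp(a)
(5) = -10.92*t - 11.04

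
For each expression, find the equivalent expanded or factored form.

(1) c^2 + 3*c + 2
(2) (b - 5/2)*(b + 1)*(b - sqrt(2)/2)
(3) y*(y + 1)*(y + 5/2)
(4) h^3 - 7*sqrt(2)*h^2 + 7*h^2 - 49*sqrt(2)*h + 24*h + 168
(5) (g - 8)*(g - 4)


(1) = (c + 1)*(c + 2)
(2) = b^3 - 3*b^2/2 - sqrt(2)*b^2/2 - 5*b/2 + 3*sqrt(2)*b/4 + 5*sqrt(2)/4
(3) = y^3 + 7*y^2/2 + 5*y/2
(4) = (h + 7)*(h - 4*sqrt(2))*(h - 3*sqrt(2))
(5) = g^2 - 12*g + 32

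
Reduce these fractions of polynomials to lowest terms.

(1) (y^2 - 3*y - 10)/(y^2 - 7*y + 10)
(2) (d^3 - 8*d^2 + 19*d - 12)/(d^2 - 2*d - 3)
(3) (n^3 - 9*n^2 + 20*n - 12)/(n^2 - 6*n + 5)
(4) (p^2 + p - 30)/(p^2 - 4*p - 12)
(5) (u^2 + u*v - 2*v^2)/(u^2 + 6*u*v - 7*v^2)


(1) = (y + 2)/(y - 2)
(2) = (d^2 - 5*d + 4)/(d + 1)
(3) = (n^2 - 8*n + 12)/(n - 5)
(4) = (p^2 + p - 30)/(p^2 - 4*p - 12)
(5) = (u + 2*v)/(u + 7*v)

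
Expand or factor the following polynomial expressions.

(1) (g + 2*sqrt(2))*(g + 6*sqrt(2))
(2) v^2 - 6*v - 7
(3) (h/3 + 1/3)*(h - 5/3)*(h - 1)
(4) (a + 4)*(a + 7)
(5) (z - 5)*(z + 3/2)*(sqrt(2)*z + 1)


(1) = g^2 + 8*sqrt(2)*g + 24
(2) = (v - 7)*(v + 1)
(3) = h^3/3 - 5*h^2/9 - h/3 + 5/9
(4) = a^2 + 11*a + 28
(5) = sqrt(2)*z^3 - 7*sqrt(2)*z^2/2 + z^2 - 15*sqrt(2)*z/2 - 7*z/2 - 15/2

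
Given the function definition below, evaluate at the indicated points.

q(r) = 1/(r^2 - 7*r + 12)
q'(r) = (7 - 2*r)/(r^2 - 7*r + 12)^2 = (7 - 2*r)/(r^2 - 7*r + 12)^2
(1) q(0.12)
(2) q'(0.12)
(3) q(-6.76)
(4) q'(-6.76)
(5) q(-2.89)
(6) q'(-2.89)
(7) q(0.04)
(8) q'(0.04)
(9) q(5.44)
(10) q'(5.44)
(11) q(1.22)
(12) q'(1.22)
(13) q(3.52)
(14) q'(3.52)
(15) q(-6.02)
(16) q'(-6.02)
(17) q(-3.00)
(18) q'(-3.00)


(1) = 0.09
(2) = 0.05
(3) = 0.01
(4) = 0.00
(5) = 0.02
(6) = 0.01
(7) = 0.09
(8) = 0.05
(9) = 0.28
(10) = -0.31
(11) = 0.20
(12) = 0.19
(13) = -4.01
(14) = -0.64
(15) = 0.01
(16) = 0.00
(17) = 0.02
(18) = 0.01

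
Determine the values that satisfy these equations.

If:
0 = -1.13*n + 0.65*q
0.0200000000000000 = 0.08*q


Then:
n = 0.14
q = 0.25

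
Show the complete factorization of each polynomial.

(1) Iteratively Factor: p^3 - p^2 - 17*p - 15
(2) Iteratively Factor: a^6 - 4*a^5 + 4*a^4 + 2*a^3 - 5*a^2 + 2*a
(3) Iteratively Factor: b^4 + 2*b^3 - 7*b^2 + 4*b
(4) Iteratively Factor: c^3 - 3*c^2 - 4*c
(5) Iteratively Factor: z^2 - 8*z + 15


(1) = (p + 3)*(p^2 - 4*p - 5) = (p + 1)*(p + 3)*(p - 5)
(2) = (a)*(a^5 - 4*a^4 + 4*a^3 + 2*a^2 - 5*a + 2) = a*(a + 1)*(a^4 - 5*a^3 + 9*a^2 - 7*a + 2) = a*(a - 1)*(a + 1)*(a^3 - 4*a^2 + 5*a - 2) = a*(a - 1)^2*(a + 1)*(a^2 - 3*a + 2) = a*(a - 1)^3*(a + 1)*(a - 2)
(3) = (b - 1)*(b^3 + 3*b^2 - 4*b) = (b - 1)^2*(b^2 + 4*b) = b*(b - 1)^2*(b + 4)
(4) = (c)*(c^2 - 3*c - 4) = c*(c - 4)*(c + 1)
(5) = (z - 5)*(z - 3)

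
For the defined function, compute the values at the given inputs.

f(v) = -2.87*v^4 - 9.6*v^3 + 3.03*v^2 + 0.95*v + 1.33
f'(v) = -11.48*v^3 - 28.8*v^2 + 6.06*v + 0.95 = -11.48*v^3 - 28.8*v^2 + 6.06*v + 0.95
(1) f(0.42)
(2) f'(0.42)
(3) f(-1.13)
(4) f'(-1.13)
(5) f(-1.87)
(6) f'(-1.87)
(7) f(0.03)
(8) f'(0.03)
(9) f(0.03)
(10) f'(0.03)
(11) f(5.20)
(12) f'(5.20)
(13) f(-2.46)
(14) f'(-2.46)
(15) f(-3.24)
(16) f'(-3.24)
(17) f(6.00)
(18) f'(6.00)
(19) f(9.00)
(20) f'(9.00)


(1) = 1.46
(2) = -2.44
(3) = 13.30
(4) = -26.11
(5) = 37.83
(6) = -36.02
(7) = 1.36
(8) = 1.11
(9) = 1.36
(10) = 1.11
(11) = -3360.07
(12) = -2360.47
(13) = 55.14
(14) = -17.34
(15) = 40.30
(16) = 69.45
(17) = -5677.01
(18) = -3479.17
(19) = -25573.16
(20) = -10646.23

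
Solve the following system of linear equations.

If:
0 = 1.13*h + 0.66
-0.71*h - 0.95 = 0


Then:
No Solution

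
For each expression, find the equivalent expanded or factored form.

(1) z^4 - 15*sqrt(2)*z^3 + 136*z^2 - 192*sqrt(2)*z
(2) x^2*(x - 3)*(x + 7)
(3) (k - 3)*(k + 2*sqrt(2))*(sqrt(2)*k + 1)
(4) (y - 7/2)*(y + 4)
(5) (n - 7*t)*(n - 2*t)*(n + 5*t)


(1) = z*(z - 8*sqrt(2))*(z - 4*sqrt(2))*(z - 3*sqrt(2))
(2) = x^4 + 4*x^3 - 21*x^2
(3) = sqrt(2)*k^3 - 3*sqrt(2)*k^2 + 5*k^2 - 15*k + 2*sqrt(2)*k - 6*sqrt(2)
(4) = y^2 + y/2 - 14
(5) = n^3 - 4*n^2*t - 31*n*t^2 + 70*t^3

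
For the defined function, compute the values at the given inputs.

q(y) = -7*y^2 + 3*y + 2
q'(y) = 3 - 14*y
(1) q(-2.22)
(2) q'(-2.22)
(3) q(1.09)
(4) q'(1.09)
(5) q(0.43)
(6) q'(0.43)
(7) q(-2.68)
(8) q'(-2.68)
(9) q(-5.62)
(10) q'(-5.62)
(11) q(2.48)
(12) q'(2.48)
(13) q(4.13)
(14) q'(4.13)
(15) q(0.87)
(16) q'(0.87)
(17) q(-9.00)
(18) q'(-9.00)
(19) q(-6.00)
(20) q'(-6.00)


(1) = -39.16
(2) = 34.08
(3) = -3.05
(4) = -12.26
(5) = 2.00
(6) = -3.02
(7) = -56.32
(8) = 40.52
(9) = -235.95
(10) = 81.68
(11) = -33.61
(12) = -31.72
(13) = -105.01
(14) = -54.82
(15) = -0.69
(16) = -9.18
(17) = -592.00
(18) = 129.00
(19) = -268.00
(20) = 87.00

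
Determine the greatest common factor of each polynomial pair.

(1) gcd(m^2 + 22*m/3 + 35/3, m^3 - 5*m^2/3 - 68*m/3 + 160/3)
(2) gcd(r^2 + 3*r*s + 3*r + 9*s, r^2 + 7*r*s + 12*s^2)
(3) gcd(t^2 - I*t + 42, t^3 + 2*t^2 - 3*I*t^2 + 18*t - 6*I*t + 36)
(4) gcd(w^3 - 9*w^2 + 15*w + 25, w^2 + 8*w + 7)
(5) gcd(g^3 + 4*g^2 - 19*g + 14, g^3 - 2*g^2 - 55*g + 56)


(1) = m + 5
(2) = r + 3*s
(3) = gcd((t - 7*I)*(t + 6*I), (t + 2)*(t - 6*I)*(t + 3*I)) = 1
(4) = w + 1
(5) = gcd((g - 2)*(g - 1)*(g + 7), (g - 8)*(g - 1)*(g + 7)) = g^2 + 6*g - 7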